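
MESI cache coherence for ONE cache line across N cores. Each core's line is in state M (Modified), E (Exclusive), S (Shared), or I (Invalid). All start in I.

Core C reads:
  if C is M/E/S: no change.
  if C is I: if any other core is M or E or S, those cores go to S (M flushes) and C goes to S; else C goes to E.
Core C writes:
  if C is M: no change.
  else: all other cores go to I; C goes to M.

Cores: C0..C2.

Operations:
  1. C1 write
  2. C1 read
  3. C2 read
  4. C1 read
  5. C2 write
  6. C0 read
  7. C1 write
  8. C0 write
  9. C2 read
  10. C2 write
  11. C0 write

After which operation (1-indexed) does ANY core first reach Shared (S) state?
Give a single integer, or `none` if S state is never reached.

Op 1: C1 write [C1 write: invalidate none -> C1=M] -> [I,M,I]
Op 2: C1 read [C1 read: already in M, no change] -> [I,M,I]
Op 3: C2 read [C2 read from I: others=['C1=M'] -> C2=S, others downsized to S] -> [I,S,S]
  -> First S state at op 3; remaining ops need not be traced.

Answer: 3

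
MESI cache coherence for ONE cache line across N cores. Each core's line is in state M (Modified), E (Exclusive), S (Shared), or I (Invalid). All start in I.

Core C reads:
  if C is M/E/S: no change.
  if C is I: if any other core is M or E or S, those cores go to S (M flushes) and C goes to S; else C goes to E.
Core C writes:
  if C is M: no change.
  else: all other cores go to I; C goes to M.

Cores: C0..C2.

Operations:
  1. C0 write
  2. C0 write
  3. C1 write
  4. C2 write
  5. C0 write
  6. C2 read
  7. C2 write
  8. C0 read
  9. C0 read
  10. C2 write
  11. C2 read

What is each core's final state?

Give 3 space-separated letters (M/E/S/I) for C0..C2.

Answer: I I M

Derivation:
Op 1: C0 write [C0 write: invalidate none -> C0=M] -> [M,I,I]
Op 2: C0 write [C0 write: already M (modified), no change] -> [M,I,I]
Op 3: C1 write [C1 write: invalidate ['C0=M'] -> C1=M] -> [I,M,I]
Op 4: C2 write [C2 write: invalidate ['C1=M'] -> C2=M] -> [I,I,M]
Op 5: C0 write [C0 write: invalidate ['C2=M'] -> C0=M] -> [M,I,I]
Op 6: C2 read [C2 read from I: others=['C0=M'] -> C2=S, others downsized to S] -> [S,I,S]
Op 7: C2 write [C2 write: invalidate ['C0=S'] -> C2=M] -> [I,I,M]
Op 8: C0 read [C0 read from I: others=['C2=M'] -> C0=S, others downsized to S] -> [S,I,S]
Op 9: C0 read [C0 read: already in S, no change] -> [S,I,S]
Op 10: C2 write [C2 write: invalidate ['C0=S'] -> C2=M] -> [I,I,M]
Op 11: C2 read [C2 read: already in M, no change] -> [I,I,M]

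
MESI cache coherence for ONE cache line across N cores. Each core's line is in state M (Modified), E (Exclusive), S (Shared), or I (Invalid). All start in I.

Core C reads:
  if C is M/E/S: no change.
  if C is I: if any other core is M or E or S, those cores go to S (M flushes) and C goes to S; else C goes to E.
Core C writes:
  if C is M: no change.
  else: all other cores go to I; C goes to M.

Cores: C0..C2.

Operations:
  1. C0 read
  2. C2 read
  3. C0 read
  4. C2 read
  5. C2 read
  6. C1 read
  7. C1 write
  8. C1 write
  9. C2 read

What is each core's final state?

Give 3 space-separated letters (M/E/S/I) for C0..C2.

Answer: I S S

Derivation:
Op 1: C0 read [C0 read from I: no other sharers -> C0=E (exclusive)] -> [E,I,I]
Op 2: C2 read [C2 read from I: others=['C0=E'] -> C2=S, others downsized to S] -> [S,I,S]
Op 3: C0 read [C0 read: already in S, no change] -> [S,I,S]
Op 4: C2 read [C2 read: already in S, no change] -> [S,I,S]
Op 5: C2 read [C2 read: already in S, no change] -> [S,I,S]
Op 6: C1 read [C1 read from I: others=['C0=S', 'C2=S'] -> C1=S, others downsized to S] -> [S,S,S]
Op 7: C1 write [C1 write: invalidate ['C0=S', 'C2=S'] -> C1=M] -> [I,M,I]
Op 8: C1 write [C1 write: already M (modified), no change] -> [I,M,I]
Op 9: C2 read [C2 read from I: others=['C1=M'] -> C2=S, others downsized to S] -> [I,S,S]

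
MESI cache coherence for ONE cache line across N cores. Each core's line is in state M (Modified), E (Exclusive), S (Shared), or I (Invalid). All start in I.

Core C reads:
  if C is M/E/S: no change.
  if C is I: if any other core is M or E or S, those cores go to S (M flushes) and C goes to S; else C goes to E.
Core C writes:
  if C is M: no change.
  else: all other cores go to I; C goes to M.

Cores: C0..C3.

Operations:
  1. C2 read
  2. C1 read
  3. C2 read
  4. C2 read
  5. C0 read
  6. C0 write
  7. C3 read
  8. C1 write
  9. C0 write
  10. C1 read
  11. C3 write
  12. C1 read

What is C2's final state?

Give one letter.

Answer: I

Derivation:
Op 1: C2 read [C2 read from I: no other sharers -> C2=E (exclusive)] -> [I,I,E,I]
Op 2: C1 read [C1 read from I: others=['C2=E'] -> C1=S, others downsized to S] -> [I,S,S,I]
Op 3: C2 read [C2 read: already in S, no change] -> [I,S,S,I]
Op 4: C2 read [C2 read: already in S, no change] -> [I,S,S,I]
Op 5: C0 read [C0 read from I: others=['C1=S', 'C2=S'] -> C0=S, others downsized to S] -> [S,S,S,I]
Op 6: C0 write [C0 write: invalidate ['C1=S', 'C2=S'] -> C0=M] -> [M,I,I,I]
Op 7: C3 read [C3 read from I: others=['C0=M'] -> C3=S, others downsized to S] -> [S,I,I,S]
Op 8: C1 write [C1 write: invalidate ['C0=S', 'C3=S'] -> C1=M] -> [I,M,I,I]
Op 9: C0 write [C0 write: invalidate ['C1=M'] -> C0=M] -> [M,I,I,I]
Op 10: C1 read [C1 read from I: others=['C0=M'] -> C1=S, others downsized to S] -> [S,S,I,I]
Op 11: C3 write [C3 write: invalidate ['C0=S', 'C1=S'] -> C3=M] -> [I,I,I,M]
Op 12: C1 read [C1 read from I: others=['C3=M'] -> C1=S, others downsized to S] -> [I,S,I,S]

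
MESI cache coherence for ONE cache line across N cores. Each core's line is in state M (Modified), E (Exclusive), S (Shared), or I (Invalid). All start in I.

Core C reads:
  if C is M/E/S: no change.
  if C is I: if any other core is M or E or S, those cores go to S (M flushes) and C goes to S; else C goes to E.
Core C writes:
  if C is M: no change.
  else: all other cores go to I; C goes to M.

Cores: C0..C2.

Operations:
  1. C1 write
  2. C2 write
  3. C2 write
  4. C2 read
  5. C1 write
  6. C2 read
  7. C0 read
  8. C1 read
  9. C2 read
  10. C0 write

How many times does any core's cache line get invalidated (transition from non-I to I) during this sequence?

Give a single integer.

Op 1: C1 write [C1 write: invalidate none -> C1=M] -> [I,M,I] (invalidations this op: 0; running total: 0)
Op 2: C2 write [C2 write: invalidate ['C1=M'] -> C2=M] -> [I,I,M] (invalidations this op: 1; running total: 1)
Op 3: C2 write [C2 write: already M (modified), no change] -> [I,I,M] (invalidations this op: 0; running total: 1)
Op 4: C2 read [C2 read: already in M, no change] -> [I,I,M] (invalidations this op: 0; running total: 1)
Op 5: C1 write [C1 write: invalidate ['C2=M'] -> C1=M] -> [I,M,I] (invalidations this op: 1; running total: 2)
Op 6: C2 read [C2 read from I: others=['C1=M'] -> C2=S, others downsized to S] -> [I,S,S] (invalidations this op: 0; running total: 2)
Op 7: C0 read [C0 read from I: others=['C1=S', 'C2=S'] -> C0=S, others downsized to S] -> [S,S,S] (invalidations this op: 0; running total: 2)
Op 8: C1 read [C1 read: already in S, no change] -> [S,S,S] (invalidations this op: 0; running total: 2)
Op 9: C2 read [C2 read: already in S, no change] -> [S,S,S] (invalidations this op: 0; running total: 2)
Op 10: C0 write [C0 write: invalidate ['C1=S', 'C2=S'] -> C0=M] -> [M,I,I] (invalidations this op: 2; running total: 4)

Answer: 4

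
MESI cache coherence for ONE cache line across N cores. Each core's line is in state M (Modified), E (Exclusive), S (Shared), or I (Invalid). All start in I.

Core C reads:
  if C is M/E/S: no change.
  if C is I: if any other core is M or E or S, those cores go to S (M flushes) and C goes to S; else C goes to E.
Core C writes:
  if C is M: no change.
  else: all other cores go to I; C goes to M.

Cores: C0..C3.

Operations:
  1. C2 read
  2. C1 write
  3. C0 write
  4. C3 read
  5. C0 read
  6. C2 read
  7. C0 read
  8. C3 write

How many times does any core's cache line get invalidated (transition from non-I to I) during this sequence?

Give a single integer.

Op 1: C2 read [C2 read from I: no other sharers -> C2=E (exclusive)] -> [I,I,E,I] (invalidations this op: 0; running total: 0)
Op 2: C1 write [C1 write: invalidate ['C2=E'] -> C1=M] -> [I,M,I,I] (invalidations this op: 1; running total: 1)
Op 3: C0 write [C0 write: invalidate ['C1=M'] -> C0=M] -> [M,I,I,I] (invalidations this op: 1; running total: 2)
Op 4: C3 read [C3 read from I: others=['C0=M'] -> C3=S, others downsized to S] -> [S,I,I,S] (invalidations this op: 0; running total: 2)
Op 5: C0 read [C0 read: already in S, no change] -> [S,I,I,S] (invalidations this op: 0; running total: 2)
Op 6: C2 read [C2 read from I: others=['C0=S', 'C3=S'] -> C2=S, others downsized to S] -> [S,I,S,S] (invalidations this op: 0; running total: 2)
Op 7: C0 read [C0 read: already in S, no change] -> [S,I,S,S] (invalidations this op: 0; running total: 2)
Op 8: C3 write [C3 write: invalidate ['C0=S', 'C2=S'] -> C3=M] -> [I,I,I,M] (invalidations this op: 2; running total: 4)

Answer: 4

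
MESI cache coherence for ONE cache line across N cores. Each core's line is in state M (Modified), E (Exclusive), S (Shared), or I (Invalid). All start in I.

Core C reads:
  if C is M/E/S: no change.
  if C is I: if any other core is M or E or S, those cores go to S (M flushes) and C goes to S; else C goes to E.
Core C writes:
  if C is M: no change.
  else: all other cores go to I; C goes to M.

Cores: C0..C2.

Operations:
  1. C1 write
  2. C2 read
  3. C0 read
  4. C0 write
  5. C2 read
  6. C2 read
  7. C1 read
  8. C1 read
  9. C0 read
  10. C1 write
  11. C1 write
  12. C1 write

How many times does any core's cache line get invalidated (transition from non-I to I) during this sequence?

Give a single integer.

Answer: 4

Derivation:
Op 1: C1 write [C1 write: invalidate none -> C1=M] -> [I,M,I] (invalidations this op: 0; running total: 0)
Op 2: C2 read [C2 read from I: others=['C1=M'] -> C2=S, others downsized to S] -> [I,S,S] (invalidations this op: 0; running total: 0)
Op 3: C0 read [C0 read from I: others=['C1=S', 'C2=S'] -> C0=S, others downsized to S] -> [S,S,S] (invalidations this op: 0; running total: 0)
Op 4: C0 write [C0 write: invalidate ['C1=S', 'C2=S'] -> C0=M] -> [M,I,I] (invalidations this op: 2; running total: 2)
Op 5: C2 read [C2 read from I: others=['C0=M'] -> C2=S, others downsized to S] -> [S,I,S] (invalidations this op: 0; running total: 2)
Op 6: C2 read [C2 read: already in S, no change] -> [S,I,S] (invalidations this op: 0; running total: 2)
Op 7: C1 read [C1 read from I: others=['C0=S', 'C2=S'] -> C1=S, others downsized to S] -> [S,S,S] (invalidations this op: 0; running total: 2)
Op 8: C1 read [C1 read: already in S, no change] -> [S,S,S] (invalidations this op: 0; running total: 2)
Op 9: C0 read [C0 read: already in S, no change] -> [S,S,S] (invalidations this op: 0; running total: 2)
Op 10: C1 write [C1 write: invalidate ['C0=S', 'C2=S'] -> C1=M] -> [I,M,I] (invalidations this op: 2; running total: 4)
Op 11: C1 write [C1 write: already M (modified), no change] -> [I,M,I] (invalidations this op: 0; running total: 4)
Op 12: C1 write [C1 write: already M (modified), no change] -> [I,M,I] (invalidations this op: 0; running total: 4)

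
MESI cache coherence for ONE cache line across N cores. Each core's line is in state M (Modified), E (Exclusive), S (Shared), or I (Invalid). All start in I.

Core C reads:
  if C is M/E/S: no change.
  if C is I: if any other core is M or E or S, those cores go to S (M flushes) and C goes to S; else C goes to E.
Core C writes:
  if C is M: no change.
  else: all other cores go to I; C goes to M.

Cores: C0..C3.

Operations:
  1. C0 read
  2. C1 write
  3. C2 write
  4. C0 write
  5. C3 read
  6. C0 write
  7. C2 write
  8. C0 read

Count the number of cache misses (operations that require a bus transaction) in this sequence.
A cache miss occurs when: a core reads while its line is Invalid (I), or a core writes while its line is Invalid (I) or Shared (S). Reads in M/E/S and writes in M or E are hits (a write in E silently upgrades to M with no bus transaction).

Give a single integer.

Answer: 8

Derivation:
Op 1: C0 read [C0 read from I: no other sharers -> C0=E (exclusive)] -> [E,I,I,I] [MISS #1: read from I]
Op 2: C1 write [C1 write: invalidate ['C0=E'] -> C1=M] -> [I,M,I,I] [MISS #2: write from I]
Op 3: C2 write [C2 write: invalidate ['C1=M'] -> C2=M] -> [I,I,M,I] [MISS #3: write from I]
Op 4: C0 write [C0 write: invalidate ['C2=M'] -> C0=M] -> [M,I,I,I] [MISS #4: write from I]
Op 5: C3 read [C3 read from I: others=['C0=M'] -> C3=S, others downsized to S] -> [S,I,I,S] [MISS #5: read from I]
Op 6: C0 write [C0 write: invalidate ['C3=S'] -> C0=M] -> [M,I,I,I] [MISS #6: write from S]
Op 7: C2 write [C2 write: invalidate ['C0=M'] -> C2=M] -> [I,I,M,I] [MISS #7: write from I]
Op 8: C0 read [C0 read from I: others=['C2=M'] -> C0=S, others downsized to S] -> [S,I,S,I] [MISS #8: read from I]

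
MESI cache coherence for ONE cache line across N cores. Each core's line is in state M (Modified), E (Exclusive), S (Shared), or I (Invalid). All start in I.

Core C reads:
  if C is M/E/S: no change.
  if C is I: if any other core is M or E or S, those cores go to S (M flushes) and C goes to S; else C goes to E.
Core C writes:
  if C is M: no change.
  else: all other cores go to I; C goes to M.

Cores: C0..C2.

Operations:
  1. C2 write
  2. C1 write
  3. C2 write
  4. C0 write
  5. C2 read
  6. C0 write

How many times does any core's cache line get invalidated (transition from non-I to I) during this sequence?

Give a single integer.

Answer: 4

Derivation:
Op 1: C2 write [C2 write: invalidate none -> C2=M] -> [I,I,M] (invalidations this op: 0; running total: 0)
Op 2: C1 write [C1 write: invalidate ['C2=M'] -> C1=M] -> [I,M,I] (invalidations this op: 1; running total: 1)
Op 3: C2 write [C2 write: invalidate ['C1=M'] -> C2=M] -> [I,I,M] (invalidations this op: 1; running total: 2)
Op 4: C0 write [C0 write: invalidate ['C2=M'] -> C0=M] -> [M,I,I] (invalidations this op: 1; running total: 3)
Op 5: C2 read [C2 read from I: others=['C0=M'] -> C2=S, others downsized to S] -> [S,I,S] (invalidations this op: 0; running total: 3)
Op 6: C0 write [C0 write: invalidate ['C2=S'] -> C0=M] -> [M,I,I] (invalidations this op: 1; running total: 4)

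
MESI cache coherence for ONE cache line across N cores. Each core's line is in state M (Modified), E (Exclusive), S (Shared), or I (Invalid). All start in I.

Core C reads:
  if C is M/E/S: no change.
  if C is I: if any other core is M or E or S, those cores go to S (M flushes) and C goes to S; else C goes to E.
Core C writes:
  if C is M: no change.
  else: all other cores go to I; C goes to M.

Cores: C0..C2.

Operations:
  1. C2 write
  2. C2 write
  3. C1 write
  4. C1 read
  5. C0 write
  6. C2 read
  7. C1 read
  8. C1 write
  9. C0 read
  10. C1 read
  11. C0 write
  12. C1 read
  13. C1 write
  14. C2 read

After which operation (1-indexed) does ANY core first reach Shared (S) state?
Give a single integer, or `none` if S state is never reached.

Answer: 6

Derivation:
Op 1: C2 write [C2 write: invalidate none -> C2=M] -> [I,I,M]
Op 2: C2 write [C2 write: already M (modified), no change] -> [I,I,M]
Op 3: C1 write [C1 write: invalidate ['C2=M'] -> C1=M] -> [I,M,I]
Op 4: C1 read [C1 read: already in M, no change] -> [I,M,I]
Op 5: C0 write [C0 write: invalidate ['C1=M'] -> C0=M] -> [M,I,I]
Op 6: C2 read [C2 read from I: others=['C0=M'] -> C2=S, others downsized to S] -> [S,I,S]
  -> First S state at op 6; remaining ops need not be traced.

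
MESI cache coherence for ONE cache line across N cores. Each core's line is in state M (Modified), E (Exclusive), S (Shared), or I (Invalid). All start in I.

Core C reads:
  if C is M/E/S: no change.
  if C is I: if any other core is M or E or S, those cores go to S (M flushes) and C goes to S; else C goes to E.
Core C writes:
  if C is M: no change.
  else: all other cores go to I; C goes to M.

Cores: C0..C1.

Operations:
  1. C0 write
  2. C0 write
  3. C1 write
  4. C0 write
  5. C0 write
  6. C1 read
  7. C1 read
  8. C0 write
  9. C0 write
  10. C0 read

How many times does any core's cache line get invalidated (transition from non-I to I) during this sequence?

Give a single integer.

Answer: 3

Derivation:
Op 1: C0 write [C0 write: invalidate none -> C0=M] -> [M,I] (invalidations this op: 0; running total: 0)
Op 2: C0 write [C0 write: already M (modified), no change] -> [M,I] (invalidations this op: 0; running total: 0)
Op 3: C1 write [C1 write: invalidate ['C0=M'] -> C1=M] -> [I,M] (invalidations this op: 1; running total: 1)
Op 4: C0 write [C0 write: invalidate ['C1=M'] -> C0=M] -> [M,I] (invalidations this op: 1; running total: 2)
Op 5: C0 write [C0 write: already M (modified), no change] -> [M,I] (invalidations this op: 0; running total: 2)
Op 6: C1 read [C1 read from I: others=['C0=M'] -> C1=S, others downsized to S] -> [S,S] (invalidations this op: 0; running total: 2)
Op 7: C1 read [C1 read: already in S, no change] -> [S,S] (invalidations this op: 0; running total: 2)
Op 8: C0 write [C0 write: invalidate ['C1=S'] -> C0=M] -> [M,I] (invalidations this op: 1; running total: 3)
Op 9: C0 write [C0 write: already M (modified), no change] -> [M,I] (invalidations this op: 0; running total: 3)
Op 10: C0 read [C0 read: already in M, no change] -> [M,I] (invalidations this op: 0; running total: 3)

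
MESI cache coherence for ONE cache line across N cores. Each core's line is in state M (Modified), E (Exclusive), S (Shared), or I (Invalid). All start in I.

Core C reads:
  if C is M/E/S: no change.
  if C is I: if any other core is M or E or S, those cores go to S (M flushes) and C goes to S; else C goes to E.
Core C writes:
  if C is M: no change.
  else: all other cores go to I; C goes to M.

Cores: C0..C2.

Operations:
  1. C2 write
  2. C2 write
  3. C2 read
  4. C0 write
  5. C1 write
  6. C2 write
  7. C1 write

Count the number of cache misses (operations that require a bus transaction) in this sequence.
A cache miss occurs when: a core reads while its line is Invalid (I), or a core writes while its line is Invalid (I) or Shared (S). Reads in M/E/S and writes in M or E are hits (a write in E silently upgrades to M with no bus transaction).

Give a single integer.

Op 1: C2 write [C2 write: invalidate none -> C2=M] -> [I,I,M] [MISS #1: write from I]
Op 2: C2 write [C2 write: already M (modified), no change] -> [I,I,M] [hit: write from M]
Op 3: C2 read [C2 read: already in M, no change] -> [I,I,M] [hit: read from M]
Op 4: C0 write [C0 write: invalidate ['C2=M'] -> C0=M] -> [M,I,I] [MISS #2: write from I]
Op 5: C1 write [C1 write: invalidate ['C0=M'] -> C1=M] -> [I,M,I] [MISS #3: write from I]
Op 6: C2 write [C2 write: invalidate ['C1=M'] -> C2=M] -> [I,I,M] [MISS #4: write from I]
Op 7: C1 write [C1 write: invalidate ['C2=M'] -> C1=M] -> [I,M,I] [MISS #5: write from I]

Answer: 5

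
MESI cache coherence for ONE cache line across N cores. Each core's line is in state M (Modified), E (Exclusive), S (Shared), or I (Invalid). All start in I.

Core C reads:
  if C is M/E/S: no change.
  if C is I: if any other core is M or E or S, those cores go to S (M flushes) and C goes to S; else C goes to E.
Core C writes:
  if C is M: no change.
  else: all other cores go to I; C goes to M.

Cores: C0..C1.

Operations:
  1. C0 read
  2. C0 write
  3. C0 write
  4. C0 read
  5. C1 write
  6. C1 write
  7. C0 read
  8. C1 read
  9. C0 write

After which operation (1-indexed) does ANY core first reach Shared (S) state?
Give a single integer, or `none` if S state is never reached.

Op 1: C0 read [C0 read from I: no other sharers -> C0=E (exclusive)] -> [E,I]
Op 2: C0 write [C0 write: invalidate none -> C0=M] -> [M,I]
Op 3: C0 write [C0 write: already M (modified), no change] -> [M,I]
Op 4: C0 read [C0 read: already in M, no change] -> [M,I]
Op 5: C1 write [C1 write: invalidate ['C0=M'] -> C1=M] -> [I,M]
Op 6: C1 write [C1 write: already M (modified), no change] -> [I,M]
Op 7: C0 read [C0 read from I: others=['C1=M'] -> C0=S, others downsized to S] -> [S,S]
  -> First S state at op 7; remaining ops need not be traced.

Answer: 7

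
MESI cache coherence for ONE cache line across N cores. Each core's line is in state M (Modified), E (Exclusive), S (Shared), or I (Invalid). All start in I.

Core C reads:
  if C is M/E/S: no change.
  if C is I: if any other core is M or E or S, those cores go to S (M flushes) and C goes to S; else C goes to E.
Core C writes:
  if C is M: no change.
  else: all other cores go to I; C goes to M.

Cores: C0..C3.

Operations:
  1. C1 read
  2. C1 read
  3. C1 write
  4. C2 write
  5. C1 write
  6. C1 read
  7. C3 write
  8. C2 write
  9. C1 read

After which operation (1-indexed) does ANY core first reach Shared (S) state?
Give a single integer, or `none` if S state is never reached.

Op 1: C1 read [C1 read from I: no other sharers -> C1=E (exclusive)] -> [I,E,I,I]
Op 2: C1 read [C1 read: already in E, no change] -> [I,E,I,I]
Op 3: C1 write [C1 write: invalidate none -> C1=M] -> [I,M,I,I]
Op 4: C2 write [C2 write: invalidate ['C1=M'] -> C2=M] -> [I,I,M,I]
Op 5: C1 write [C1 write: invalidate ['C2=M'] -> C1=M] -> [I,M,I,I]
Op 6: C1 read [C1 read: already in M, no change] -> [I,M,I,I]
Op 7: C3 write [C3 write: invalidate ['C1=M'] -> C3=M] -> [I,I,I,M]
Op 8: C2 write [C2 write: invalidate ['C3=M'] -> C2=M] -> [I,I,M,I]
Op 9: C1 read [C1 read from I: others=['C2=M'] -> C1=S, others downsized to S] -> [I,S,S,I]
  -> First S state at op 9; remaining ops need not be traced.

Answer: 9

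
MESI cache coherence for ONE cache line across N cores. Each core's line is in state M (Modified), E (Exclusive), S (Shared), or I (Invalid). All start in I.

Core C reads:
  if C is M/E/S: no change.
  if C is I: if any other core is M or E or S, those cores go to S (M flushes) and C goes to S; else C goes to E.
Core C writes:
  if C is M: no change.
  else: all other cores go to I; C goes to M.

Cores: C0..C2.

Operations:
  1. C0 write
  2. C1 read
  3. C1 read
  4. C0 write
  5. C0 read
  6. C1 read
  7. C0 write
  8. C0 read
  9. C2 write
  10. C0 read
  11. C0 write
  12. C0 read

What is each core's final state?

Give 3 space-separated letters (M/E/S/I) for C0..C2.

Op 1: C0 write [C0 write: invalidate none -> C0=M] -> [M,I,I]
Op 2: C1 read [C1 read from I: others=['C0=M'] -> C1=S, others downsized to S] -> [S,S,I]
Op 3: C1 read [C1 read: already in S, no change] -> [S,S,I]
Op 4: C0 write [C0 write: invalidate ['C1=S'] -> C0=M] -> [M,I,I]
Op 5: C0 read [C0 read: already in M, no change] -> [M,I,I]
Op 6: C1 read [C1 read from I: others=['C0=M'] -> C1=S, others downsized to S] -> [S,S,I]
Op 7: C0 write [C0 write: invalidate ['C1=S'] -> C0=M] -> [M,I,I]
Op 8: C0 read [C0 read: already in M, no change] -> [M,I,I]
Op 9: C2 write [C2 write: invalidate ['C0=M'] -> C2=M] -> [I,I,M]
Op 10: C0 read [C0 read from I: others=['C2=M'] -> C0=S, others downsized to S] -> [S,I,S]
Op 11: C0 write [C0 write: invalidate ['C2=S'] -> C0=M] -> [M,I,I]
Op 12: C0 read [C0 read: already in M, no change] -> [M,I,I]

Answer: M I I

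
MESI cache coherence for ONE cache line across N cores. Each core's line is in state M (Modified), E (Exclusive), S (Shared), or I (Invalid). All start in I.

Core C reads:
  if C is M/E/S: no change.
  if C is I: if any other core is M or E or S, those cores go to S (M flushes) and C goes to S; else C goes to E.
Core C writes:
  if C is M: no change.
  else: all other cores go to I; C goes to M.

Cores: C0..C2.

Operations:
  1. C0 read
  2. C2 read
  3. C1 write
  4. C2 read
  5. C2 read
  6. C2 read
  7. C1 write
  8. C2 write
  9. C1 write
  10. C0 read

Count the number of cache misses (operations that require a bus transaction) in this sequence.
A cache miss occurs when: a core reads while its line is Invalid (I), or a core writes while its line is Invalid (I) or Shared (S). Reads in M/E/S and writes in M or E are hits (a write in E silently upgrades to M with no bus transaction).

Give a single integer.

Answer: 8

Derivation:
Op 1: C0 read [C0 read from I: no other sharers -> C0=E (exclusive)] -> [E,I,I] [MISS #1: read from I]
Op 2: C2 read [C2 read from I: others=['C0=E'] -> C2=S, others downsized to S] -> [S,I,S] [MISS #2: read from I]
Op 3: C1 write [C1 write: invalidate ['C0=S', 'C2=S'] -> C1=M] -> [I,M,I] [MISS #3: write from I]
Op 4: C2 read [C2 read from I: others=['C1=M'] -> C2=S, others downsized to S] -> [I,S,S] [MISS #4: read from I]
Op 5: C2 read [C2 read: already in S, no change] -> [I,S,S] [hit: read from S]
Op 6: C2 read [C2 read: already in S, no change] -> [I,S,S] [hit: read from S]
Op 7: C1 write [C1 write: invalidate ['C2=S'] -> C1=M] -> [I,M,I] [MISS #5: write from S]
Op 8: C2 write [C2 write: invalidate ['C1=M'] -> C2=M] -> [I,I,M] [MISS #6: write from I]
Op 9: C1 write [C1 write: invalidate ['C2=M'] -> C1=M] -> [I,M,I] [MISS #7: write from I]
Op 10: C0 read [C0 read from I: others=['C1=M'] -> C0=S, others downsized to S] -> [S,S,I] [MISS #8: read from I]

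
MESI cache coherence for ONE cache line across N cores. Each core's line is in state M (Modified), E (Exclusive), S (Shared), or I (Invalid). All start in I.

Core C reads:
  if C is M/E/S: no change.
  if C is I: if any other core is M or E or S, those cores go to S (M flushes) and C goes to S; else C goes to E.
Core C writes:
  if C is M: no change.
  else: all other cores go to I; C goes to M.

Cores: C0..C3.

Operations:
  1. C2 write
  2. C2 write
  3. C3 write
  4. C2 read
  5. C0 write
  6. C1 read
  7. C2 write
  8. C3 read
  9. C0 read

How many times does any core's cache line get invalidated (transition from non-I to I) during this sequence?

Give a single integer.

Op 1: C2 write [C2 write: invalidate none -> C2=M] -> [I,I,M,I] (invalidations this op: 0; running total: 0)
Op 2: C2 write [C2 write: already M (modified), no change] -> [I,I,M,I] (invalidations this op: 0; running total: 0)
Op 3: C3 write [C3 write: invalidate ['C2=M'] -> C3=M] -> [I,I,I,M] (invalidations this op: 1; running total: 1)
Op 4: C2 read [C2 read from I: others=['C3=M'] -> C2=S, others downsized to S] -> [I,I,S,S] (invalidations this op: 0; running total: 1)
Op 5: C0 write [C0 write: invalidate ['C2=S', 'C3=S'] -> C0=M] -> [M,I,I,I] (invalidations this op: 2; running total: 3)
Op 6: C1 read [C1 read from I: others=['C0=M'] -> C1=S, others downsized to S] -> [S,S,I,I] (invalidations this op: 0; running total: 3)
Op 7: C2 write [C2 write: invalidate ['C0=S', 'C1=S'] -> C2=M] -> [I,I,M,I] (invalidations this op: 2; running total: 5)
Op 8: C3 read [C3 read from I: others=['C2=M'] -> C3=S, others downsized to S] -> [I,I,S,S] (invalidations this op: 0; running total: 5)
Op 9: C0 read [C0 read from I: others=['C2=S', 'C3=S'] -> C0=S, others downsized to S] -> [S,I,S,S] (invalidations this op: 0; running total: 5)

Answer: 5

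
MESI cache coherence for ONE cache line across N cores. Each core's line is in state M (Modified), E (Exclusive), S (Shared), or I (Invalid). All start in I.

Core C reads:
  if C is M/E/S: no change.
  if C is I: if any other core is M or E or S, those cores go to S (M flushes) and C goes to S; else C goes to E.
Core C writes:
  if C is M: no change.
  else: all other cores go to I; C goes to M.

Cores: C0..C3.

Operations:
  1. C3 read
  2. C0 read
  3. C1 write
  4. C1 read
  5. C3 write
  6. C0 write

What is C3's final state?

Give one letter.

Op 1: C3 read [C3 read from I: no other sharers -> C3=E (exclusive)] -> [I,I,I,E]
Op 2: C0 read [C0 read from I: others=['C3=E'] -> C0=S, others downsized to S] -> [S,I,I,S]
Op 3: C1 write [C1 write: invalidate ['C0=S', 'C3=S'] -> C1=M] -> [I,M,I,I]
Op 4: C1 read [C1 read: already in M, no change] -> [I,M,I,I]
Op 5: C3 write [C3 write: invalidate ['C1=M'] -> C3=M] -> [I,I,I,M]
Op 6: C0 write [C0 write: invalidate ['C3=M'] -> C0=M] -> [M,I,I,I]

Answer: I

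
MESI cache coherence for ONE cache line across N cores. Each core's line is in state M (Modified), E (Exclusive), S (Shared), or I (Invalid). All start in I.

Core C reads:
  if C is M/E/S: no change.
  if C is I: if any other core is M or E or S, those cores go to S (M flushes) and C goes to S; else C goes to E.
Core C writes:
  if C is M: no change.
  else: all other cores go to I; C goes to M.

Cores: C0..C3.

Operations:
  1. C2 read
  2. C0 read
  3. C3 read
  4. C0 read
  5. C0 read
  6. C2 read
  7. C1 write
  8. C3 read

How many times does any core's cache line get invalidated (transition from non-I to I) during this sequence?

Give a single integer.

Answer: 3

Derivation:
Op 1: C2 read [C2 read from I: no other sharers -> C2=E (exclusive)] -> [I,I,E,I] (invalidations this op: 0; running total: 0)
Op 2: C0 read [C0 read from I: others=['C2=E'] -> C0=S, others downsized to S] -> [S,I,S,I] (invalidations this op: 0; running total: 0)
Op 3: C3 read [C3 read from I: others=['C0=S', 'C2=S'] -> C3=S, others downsized to S] -> [S,I,S,S] (invalidations this op: 0; running total: 0)
Op 4: C0 read [C0 read: already in S, no change] -> [S,I,S,S] (invalidations this op: 0; running total: 0)
Op 5: C0 read [C0 read: already in S, no change] -> [S,I,S,S] (invalidations this op: 0; running total: 0)
Op 6: C2 read [C2 read: already in S, no change] -> [S,I,S,S] (invalidations this op: 0; running total: 0)
Op 7: C1 write [C1 write: invalidate ['C0=S', 'C2=S', 'C3=S'] -> C1=M] -> [I,M,I,I] (invalidations this op: 3; running total: 3)
Op 8: C3 read [C3 read from I: others=['C1=M'] -> C3=S, others downsized to S] -> [I,S,I,S] (invalidations this op: 0; running total: 3)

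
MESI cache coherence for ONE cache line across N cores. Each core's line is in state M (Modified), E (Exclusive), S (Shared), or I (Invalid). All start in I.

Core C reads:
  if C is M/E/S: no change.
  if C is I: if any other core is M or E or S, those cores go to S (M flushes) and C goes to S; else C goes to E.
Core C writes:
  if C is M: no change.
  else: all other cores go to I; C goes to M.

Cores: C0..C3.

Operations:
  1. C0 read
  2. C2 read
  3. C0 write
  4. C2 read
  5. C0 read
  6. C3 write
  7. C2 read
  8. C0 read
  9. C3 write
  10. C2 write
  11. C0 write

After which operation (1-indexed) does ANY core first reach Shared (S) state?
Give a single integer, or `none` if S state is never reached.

Answer: 2

Derivation:
Op 1: C0 read [C0 read from I: no other sharers -> C0=E (exclusive)] -> [E,I,I,I]
Op 2: C2 read [C2 read from I: others=['C0=E'] -> C2=S, others downsized to S] -> [S,I,S,I]
  -> First S state at op 2; remaining ops need not be traced.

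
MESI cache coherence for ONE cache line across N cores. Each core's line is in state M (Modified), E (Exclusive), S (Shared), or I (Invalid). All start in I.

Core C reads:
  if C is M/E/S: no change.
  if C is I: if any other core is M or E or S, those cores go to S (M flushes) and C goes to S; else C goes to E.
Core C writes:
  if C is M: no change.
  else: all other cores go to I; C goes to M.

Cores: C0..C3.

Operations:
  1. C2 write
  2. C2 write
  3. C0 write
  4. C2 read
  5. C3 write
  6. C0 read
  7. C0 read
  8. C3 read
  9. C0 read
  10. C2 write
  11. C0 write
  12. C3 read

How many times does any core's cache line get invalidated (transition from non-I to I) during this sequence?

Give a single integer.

Answer: 6

Derivation:
Op 1: C2 write [C2 write: invalidate none -> C2=M] -> [I,I,M,I] (invalidations this op: 0; running total: 0)
Op 2: C2 write [C2 write: already M (modified), no change] -> [I,I,M,I] (invalidations this op: 0; running total: 0)
Op 3: C0 write [C0 write: invalidate ['C2=M'] -> C0=M] -> [M,I,I,I] (invalidations this op: 1; running total: 1)
Op 4: C2 read [C2 read from I: others=['C0=M'] -> C2=S, others downsized to S] -> [S,I,S,I] (invalidations this op: 0; running total: 1)
Op 5: C3 write [C3 write: invalidate ['C0=S', 'C2=S'] -> C3=M] -> [I,I,I,M] (invalidations this op: 2; running total: 3)
Op 6: C0 read [C0 read from I: others=['C3=M'] -> C0=S, others downsized to S] -> [S,I,I,S] (invalidations this op: 0; running total: 3)
Op 7: C0 read [C0 read: already in S, no change] -> [S,I,I,S] (invalidations this op: 0; running total: 3)
Op 8: C3 read [C3 read: already in S, no change] -> [S,I,I,S] (invalidations this op: 0; running total: 3)
Op 9: C0 read [C0 read: already in S, no change] -> [S,I,I,S] (invalidations this op: 0; running total: 3)
Op 10: C2 write [C2 write: invalidate ['C0=S', 'C3=S'] -> C2=M] -> [I,I,M,I] (invalidations this op: 2; running total: 5)
Op 11: C0 write [C0 write: invalidate ['C2=M'] -> C0=M] -> [M,I,I,I] (invalidations this op: 1; running total: 6)
Op 12: C3 read [C3 read from I: others=['C0=M'] -> C3=S, others downsized to S] -> [S,I,I,S] (invalidations this op: 0; running total: 6)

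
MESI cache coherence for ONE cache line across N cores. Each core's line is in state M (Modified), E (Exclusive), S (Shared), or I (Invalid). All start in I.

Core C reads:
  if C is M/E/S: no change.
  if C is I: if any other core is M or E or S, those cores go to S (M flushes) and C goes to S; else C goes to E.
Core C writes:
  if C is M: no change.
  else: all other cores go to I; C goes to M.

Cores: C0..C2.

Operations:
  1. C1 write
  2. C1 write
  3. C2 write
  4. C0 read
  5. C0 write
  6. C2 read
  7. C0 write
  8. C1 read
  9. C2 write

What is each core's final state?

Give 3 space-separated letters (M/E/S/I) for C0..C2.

Op 1: C1 write [C1 write: invalidate none -> C1=M] -> [I,M,I]
Op 2: C1 write [C1 write: already M (modified), no change] -> [I,M,I]
Op 3: C2 write [C2 write: invalidate ['C1=M'] -> C2=M] -> [I,I,M]
Op 4: C0 read [C0 read from I: others=['C2=M'] -> C0=S, others downsized to S] -> [S,I,S]
Op 5: C0 write [C0 write: invalidate ['C2=S'] -> C0=M] -> [M,I,I]
Op 6: C2 read [C2 read from I: others=['C0=M'] -> C2=S, others downsized to S] -> [S,I,S]
Op 7: C0 write [C0 write: invalidate ['C2=S'] -> C0=M] -> [M,I,I]
Op 8: C1 read [C1 read from I: others=['C0=M'] -> C1=S, others downsized to S] -> [S,S,I]
Op 9: C2 write [C2 write: invalidate ['C0=S', 'C1=S'] -> C2=M] -> [I,I,M]

Answer: I I M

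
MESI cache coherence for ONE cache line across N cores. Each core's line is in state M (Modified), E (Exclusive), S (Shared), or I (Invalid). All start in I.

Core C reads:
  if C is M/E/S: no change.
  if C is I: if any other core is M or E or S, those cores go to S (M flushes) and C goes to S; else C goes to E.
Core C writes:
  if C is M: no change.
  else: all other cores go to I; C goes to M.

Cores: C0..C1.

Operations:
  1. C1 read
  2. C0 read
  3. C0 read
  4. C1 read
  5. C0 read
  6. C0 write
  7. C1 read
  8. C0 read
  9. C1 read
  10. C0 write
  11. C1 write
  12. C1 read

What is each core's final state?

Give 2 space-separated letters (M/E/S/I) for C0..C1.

Answer: I M

Derivation:
Op 1: C1 read [C1 read from I: no other sharers -> C1=E (exclusive)] -> [I,E]
Op 2: C0 read [C0 read from I: others=['C1=E'] -> C0=S, others downsized to S] -> [S,S]
Op 3: C0 read [C0 read: already in S, no change] -> [S,S]
Op 4: C1 read [C1 read: already in S, no change] -> [S,S]
Op 5: C0 read [C0 read: already in S, no change] -> [S,S]
Op 6: C0 write [C0 write: invalidate ['C1=S'] -> C0=M] -> [M,I]
Op 7: C1 read [C1 read from I: others=['C0=M'] -> C1=S, others downsized to S] -> [S,S]
Op 8: C0 read [C0 read: already in S, no change] -> [S,S]
Op 9: C1 read [C1 read: already in S, no change] -> [S,S]
Op 10: C0 write [C0 write: invalidate ['C1=S'] -> C0=M] -> [M,I]
Op 11: C1 write [C1 write: invalidate ['C0=M'] -> C1=M] -> [I,M]
Op 12: C1 read [C1 read: already in M, no change] -> [I,M]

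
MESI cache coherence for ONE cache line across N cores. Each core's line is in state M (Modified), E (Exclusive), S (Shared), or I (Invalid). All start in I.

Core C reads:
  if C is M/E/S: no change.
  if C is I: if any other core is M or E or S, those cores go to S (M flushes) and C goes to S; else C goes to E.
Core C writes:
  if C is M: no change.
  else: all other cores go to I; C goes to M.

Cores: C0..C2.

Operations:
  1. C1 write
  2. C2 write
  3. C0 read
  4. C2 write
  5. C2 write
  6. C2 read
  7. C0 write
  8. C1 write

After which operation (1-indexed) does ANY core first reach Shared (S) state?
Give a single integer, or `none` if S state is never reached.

Op 1: C1 write [C1 write: invalidate none -> C1=M] -> [I,M,I]
Op 2: C2 write [C2 write: invalidate ['C1=M'] -> C2=M] -> [I,I,M]
Op 3: C0 read [C0 read from I: others=['C2=M'] -> C0=S, others downsized to S] -> [S,I,S]
  -> First S state at op 3; remaining ops need not be traced.

Answer: 3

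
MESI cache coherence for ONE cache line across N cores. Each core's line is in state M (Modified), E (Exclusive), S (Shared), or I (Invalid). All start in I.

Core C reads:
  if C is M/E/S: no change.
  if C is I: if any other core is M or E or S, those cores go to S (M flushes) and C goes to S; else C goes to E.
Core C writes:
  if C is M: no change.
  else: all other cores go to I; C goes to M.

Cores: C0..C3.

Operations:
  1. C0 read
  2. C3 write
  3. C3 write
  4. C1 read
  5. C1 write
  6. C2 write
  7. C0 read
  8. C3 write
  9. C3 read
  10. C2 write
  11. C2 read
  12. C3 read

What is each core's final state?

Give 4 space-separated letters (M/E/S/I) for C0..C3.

Op 1: C0 read [C0 read from I: no other sharers -> C0=E (exclusive)] -> [E,I,I,I]
Op 2: C3 write [C3 write: invalidate ['C0=E'] -> C3=M] -> [I,I,I,M]
Op 3: C3 write [C3 write: already M (modified), no change] -> [I,I,I,M]
Op 4: C1 read [C1 read from I: others=['C3=M'] -> C1=S, others downsized to S] -> [I,S,I,S]
Op 5: C1 write [C1 write: invalidate ['C3=S'] -> C1=M] -> [I,M,I,I]
Op 6: C2 write [C2 write: invalidate ['C1=M'] -> C2=M] -> [I,I,M,I]
Op 7: C0 read [C0 read from I: others=['C2=M'] -> C0=S, others downsized to S] -> [S,I,S,I]
Op 8: C3 write [C3 write: invalidate ['C0=S', 'C2=S'] -> C3=M] -> [I,I,I,M]
Op 9: C3 read [C3 read: already in M, no change] -> [I,I,I,M]
Op 10: C2 write [C2 write: invalidate ['C3=M'] -> C2=M] -> [I,I,M,I]
Op 11: C2 read [C2 read: already in M, no change] -> [I,I,M,I]
Op 12: C3 read [C3 read from I: others=['C2=M'] -> C3=S, others downsized to S] -> [I,I,S,S]

Answer: I I S S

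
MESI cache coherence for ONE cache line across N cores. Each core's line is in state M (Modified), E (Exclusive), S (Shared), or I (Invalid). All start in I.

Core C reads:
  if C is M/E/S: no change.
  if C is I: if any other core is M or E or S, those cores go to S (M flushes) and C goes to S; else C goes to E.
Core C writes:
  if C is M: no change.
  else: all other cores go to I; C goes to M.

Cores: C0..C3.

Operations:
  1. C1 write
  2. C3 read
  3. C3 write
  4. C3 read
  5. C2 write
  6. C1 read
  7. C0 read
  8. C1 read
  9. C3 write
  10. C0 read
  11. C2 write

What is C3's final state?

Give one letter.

Answer: I

Derivation:
Op 1: C1 write [C1 write: invalidate none -> C1=M] -> [I,M,I,I]
Op 2: C3 read [C3 read from I: others=['C1=M'] -> C3=S, others downsized to S] -> [I,S,I,S]
Op 3: C3 write [C3 write: invalidate ['C1=S'] -> C3=M] -> [I,I,I,M]
Op 4: C3 read [C3 read: already in M, no change] -> [I,I,I,M]
Op 5: C2 write [C2 write: invalidate ['C3=M'] -> C2=M] -> [I,I,M,I]
Op 6: C1 read [C1 read from I: others=['C2=M'] -> C1=S, others downsized to S] -> [I,S,S,I]
Op 7: C0 read [C0 read from I: others=['C1=S', 'C2=S'] -> C0=S, others downsized to S] -> [S,S,S,I]
Op 8: C1 read [C1 read: already in S, no change] -> [S,S,S,I]
Op 9: C3 write [C3 write: invalidate ['C0=S', 'C1=S', 'C2=S'] -> C3=M] -> [I,I,I,M]
Op 10: C0 read [C0 read from I: others=['C3=M'] -> C0=S, others downsized to S] -> [S,I,I,S]
Op 11: C2 write [C2 write: invalidate ['C0=S', 'C3=S'] -> C2=M] -> [I,I,M,I]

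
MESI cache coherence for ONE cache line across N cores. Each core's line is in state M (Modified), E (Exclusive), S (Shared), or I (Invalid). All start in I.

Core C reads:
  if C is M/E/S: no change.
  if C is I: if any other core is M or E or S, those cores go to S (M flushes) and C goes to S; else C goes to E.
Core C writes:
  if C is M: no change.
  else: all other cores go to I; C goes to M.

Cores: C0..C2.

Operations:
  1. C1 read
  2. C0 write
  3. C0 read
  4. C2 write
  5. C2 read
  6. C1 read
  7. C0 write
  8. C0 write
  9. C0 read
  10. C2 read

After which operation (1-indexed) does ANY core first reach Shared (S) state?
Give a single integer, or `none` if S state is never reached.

Op 1: C1 read [C1 read from I: no other sharers -> C1=E (exclusive)] -> [I,E,I]
Op 2: C0 write [C0 write: invalidate ['C1=E'] -> C0=M] -> [M,I,I]
Op 3: C0 read [C0 read: already in M, no change] -> [M,I,I]
Op 4: C2 write [C2 write: invalidate ['C0=M'] -> C2=M] -> [I,I,M]
Op 5: C2 read [C2 read: already in M, no change] -> [I,I,M]
Op 6: C1 read [C1 read from I: others=['C2=M'] -> C1=S, others downsized to S] -> [I,S,S]
  -> First S state at op 6; remaining ops need not be traced.

Answer: 6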